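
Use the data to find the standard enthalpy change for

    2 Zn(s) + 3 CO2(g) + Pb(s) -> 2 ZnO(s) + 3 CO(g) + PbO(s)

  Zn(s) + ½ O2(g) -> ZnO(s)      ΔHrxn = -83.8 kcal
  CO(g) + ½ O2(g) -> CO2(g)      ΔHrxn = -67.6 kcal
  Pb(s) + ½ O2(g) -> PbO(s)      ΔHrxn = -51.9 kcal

ΔHrxn = -16.7 kcal

equation 1 × 2: (2)·(-83.8) = -167.6 kcal
equation 2 reversed and × 3: (-3)·(-67.6) = +202.8 kcal
equation 3 as written: -51.9 kcal
Combining the equations, ΔHrxn = (2)·(-83.8) + (-3)·(-67.6) + (1)·(-51.9) = -16.7 kcal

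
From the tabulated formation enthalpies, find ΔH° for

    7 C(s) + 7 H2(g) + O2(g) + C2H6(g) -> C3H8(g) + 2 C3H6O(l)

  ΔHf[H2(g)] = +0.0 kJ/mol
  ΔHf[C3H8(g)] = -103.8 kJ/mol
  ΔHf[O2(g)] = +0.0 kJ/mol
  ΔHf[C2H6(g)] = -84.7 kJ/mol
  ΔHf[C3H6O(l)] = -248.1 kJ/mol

ΔH°rxn = Σ nΔHf°(products) − Σ nΔHf°(reactants).
Products: 1·(-103.8) + 2·(-248.1) = -600.0
Reactants: 7·(+0.0) + 7·(+0.0) + 1·(+0.0) + 1·(-84.7) = -84.7
ΔH° = (-600.0) − (-84.7) = -515.3 kJ/mol

ΔH° = -515.3 kJ/mol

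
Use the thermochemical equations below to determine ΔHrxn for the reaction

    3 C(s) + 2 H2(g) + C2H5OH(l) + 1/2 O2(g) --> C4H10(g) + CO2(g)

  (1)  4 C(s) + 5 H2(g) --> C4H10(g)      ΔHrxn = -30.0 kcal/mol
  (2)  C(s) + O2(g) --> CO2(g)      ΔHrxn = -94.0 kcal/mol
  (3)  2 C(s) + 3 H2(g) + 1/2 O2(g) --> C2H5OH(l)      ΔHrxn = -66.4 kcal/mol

ΔHrxn = -57.6 kcal/mol

(1) as written: -30.0 kcal/mol
(2) as written: -94.0 kcal/mol
(3) reversed: +66.4 kcal/mol
Combining the equations, ΔHrxn = (-30.0) + (-94.0) + (+66.4) = -57.6 kcal/mol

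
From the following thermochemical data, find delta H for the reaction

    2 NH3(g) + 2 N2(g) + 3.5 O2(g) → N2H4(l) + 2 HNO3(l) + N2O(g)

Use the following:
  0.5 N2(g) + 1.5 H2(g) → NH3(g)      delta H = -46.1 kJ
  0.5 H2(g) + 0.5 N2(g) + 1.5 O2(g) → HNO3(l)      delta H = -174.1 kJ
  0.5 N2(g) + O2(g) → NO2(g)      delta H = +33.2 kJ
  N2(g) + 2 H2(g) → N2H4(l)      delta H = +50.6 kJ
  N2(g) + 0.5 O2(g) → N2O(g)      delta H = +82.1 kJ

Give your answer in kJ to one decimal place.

equation 1 reversed and × 2 (NH3(g) must end up as a reactant; ×2 to match 2 NH3(g) in the target): (-2)·(-46.1) = +92.2 kJ
equation 2 × 2 (×2 to match 2 HNO3(l) in the target): (2)·(-174.1) = -348.2 kJ
equation 3: not needed (NO2(g) appears nowhere else).
equation 4 as written (N2H4(l) already on the product side): +50.6 kJ
equation 5 as written (N2O(g) already on the product side): +82.1 kJ
Since enthalpy is a state function, delta H = (+92.2) + (-348.2) + (+50.6) + (+82.1) = -123.3 kJ

delta H = -123.3 kJ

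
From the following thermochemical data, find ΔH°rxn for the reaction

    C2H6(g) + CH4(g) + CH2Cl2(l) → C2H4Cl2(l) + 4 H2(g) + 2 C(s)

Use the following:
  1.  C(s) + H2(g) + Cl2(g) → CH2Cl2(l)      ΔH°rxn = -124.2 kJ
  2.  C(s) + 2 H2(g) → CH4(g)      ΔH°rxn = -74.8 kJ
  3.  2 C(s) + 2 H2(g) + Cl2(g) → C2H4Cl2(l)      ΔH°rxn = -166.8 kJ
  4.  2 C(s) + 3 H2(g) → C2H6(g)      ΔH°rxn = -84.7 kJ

eq. 1 reversed: +124.2 kJ
eq. 2 reversed: +74.8 kJ
eq. 3 as written: -166.8 kJ
eq. 4 reversed: +84.7 kJ
Since enthalpy is a state function, ΔH°rxn = (-1)·(-124.2) + (-1)·(-74.8) + (1)·(-166.8) + (-1)·(-84.7) = 116.9 kJ

ΔH°rxn = 116.9 kJ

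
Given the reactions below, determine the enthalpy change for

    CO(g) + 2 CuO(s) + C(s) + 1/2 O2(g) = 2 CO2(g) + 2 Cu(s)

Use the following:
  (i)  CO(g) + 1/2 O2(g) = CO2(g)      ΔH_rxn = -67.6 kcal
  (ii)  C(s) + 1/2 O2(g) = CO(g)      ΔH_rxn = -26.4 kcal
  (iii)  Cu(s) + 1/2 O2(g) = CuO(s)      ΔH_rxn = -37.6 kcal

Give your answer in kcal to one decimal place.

ΔH_rxn = -86.4 kcal

(i) × 2 (scale by 2 for the 2 CO2(g)): (2)·(-67.6) = -135.2 kcal
(ii) as written (C(s) already on the reactant side): -26.4 kcal
(iii) reversed and × 2 (CuO(s) must end up as a reactant; ×2 to match 2 CuO(s) in the target): (-2)·(-37.6) = +75.2 kcal
ΔH_rxn = (-135.2) + (-26.4) + (+75.2) = -86.4 kcal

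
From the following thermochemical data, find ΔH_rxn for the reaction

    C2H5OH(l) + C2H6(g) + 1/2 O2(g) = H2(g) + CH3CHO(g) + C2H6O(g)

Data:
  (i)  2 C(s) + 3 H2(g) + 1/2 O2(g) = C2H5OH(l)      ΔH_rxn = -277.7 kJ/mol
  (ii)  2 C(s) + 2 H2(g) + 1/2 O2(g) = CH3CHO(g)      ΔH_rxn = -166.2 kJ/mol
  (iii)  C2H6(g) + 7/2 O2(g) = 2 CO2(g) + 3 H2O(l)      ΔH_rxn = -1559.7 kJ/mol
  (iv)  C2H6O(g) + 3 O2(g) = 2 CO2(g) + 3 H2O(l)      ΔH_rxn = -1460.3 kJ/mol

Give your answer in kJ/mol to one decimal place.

ΔH_rxn = 12.1 kJ/mol

(i) reversed: +277.7 kJ/mol
(ii) as written: -166.2 kJ/mol
(iii) as written: -1559.7 kJ/mol
(iv) reversed: +1460.3 kJ/mol
Combining the equations, ΔH_rxn = (-1)·(-277.7) + (1)·(-166.2) + (1)·(-1559.7) + (-1)·(-1460.3) = 12.1 kJ/mol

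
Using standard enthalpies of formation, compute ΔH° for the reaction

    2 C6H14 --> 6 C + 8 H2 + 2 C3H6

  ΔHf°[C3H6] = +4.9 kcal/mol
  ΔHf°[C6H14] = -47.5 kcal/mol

Products: 6·(+0.0) + 8·(+0.0) + 2·(+4.9) = +9.8
Reactants: 2·(-47.5) = -95.0
ΔH° = (+9.8) − (-95.0) = 104.8 kcal/mol

ΔH° = 104.8 kcal/mol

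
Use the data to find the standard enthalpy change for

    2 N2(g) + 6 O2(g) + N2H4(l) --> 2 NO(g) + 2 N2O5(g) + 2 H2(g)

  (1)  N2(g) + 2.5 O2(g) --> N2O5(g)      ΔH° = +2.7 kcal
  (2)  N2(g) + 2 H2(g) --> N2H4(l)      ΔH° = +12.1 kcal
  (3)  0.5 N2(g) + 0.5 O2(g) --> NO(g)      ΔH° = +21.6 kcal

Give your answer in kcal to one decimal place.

(1) × 2: (2)·(+2.7) = +5.4 kcal
(2) reversed: -12.1 kcal
(3) × 2: (2)·(+21.6) = +43.2 kcal
Combining the equations, ΔH° = (2)·(+2.7) + (-1)·(+12.1) + (2)·(+21.6) = 36.5 kcal

ΔH° = 36.5 kcal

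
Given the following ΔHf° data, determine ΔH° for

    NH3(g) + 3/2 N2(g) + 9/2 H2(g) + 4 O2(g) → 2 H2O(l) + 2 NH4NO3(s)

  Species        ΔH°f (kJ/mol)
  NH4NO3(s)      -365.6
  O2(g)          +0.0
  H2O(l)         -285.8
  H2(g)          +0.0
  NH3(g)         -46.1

ΔH° = -1256.7 kJ/mol

Products: 2·(-285.8) + 2·(-365.6) = -1302.8
Reactants: 1·(-46.1) + 3/2·(+0.0) + 9/2·(+0.0) + 4·(+0.0) = -46.1
ΔH° = (-1302.8) − (-46.1) = -1256.7 kJ/mol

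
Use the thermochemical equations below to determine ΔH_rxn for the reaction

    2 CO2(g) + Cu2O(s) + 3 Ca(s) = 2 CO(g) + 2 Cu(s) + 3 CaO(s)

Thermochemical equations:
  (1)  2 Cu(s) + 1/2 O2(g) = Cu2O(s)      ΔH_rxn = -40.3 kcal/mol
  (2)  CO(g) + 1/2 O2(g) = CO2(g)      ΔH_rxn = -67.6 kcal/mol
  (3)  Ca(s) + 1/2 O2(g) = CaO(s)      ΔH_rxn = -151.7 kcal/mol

(1) reversed (reverse to put Cu2O(s) on the reactant side): +40.3 kcal/mol
(2) reversed and × 2 (reverse to put CO(g) on the product side; ×2 to match 2 CO(g) in the target): (-2)·(-67.6) = +135.2 kcal/mol
(3) × 3 (scale by 3 for the 3 CaO(s)): (3)·(-151.7) = -455.1 kcal/mol
ΔH_rxn = (+40.3) + (+135.2) + (-455.1) = -279.6 kcal/mol

ΔH_rxn = -279.6 kcal/mol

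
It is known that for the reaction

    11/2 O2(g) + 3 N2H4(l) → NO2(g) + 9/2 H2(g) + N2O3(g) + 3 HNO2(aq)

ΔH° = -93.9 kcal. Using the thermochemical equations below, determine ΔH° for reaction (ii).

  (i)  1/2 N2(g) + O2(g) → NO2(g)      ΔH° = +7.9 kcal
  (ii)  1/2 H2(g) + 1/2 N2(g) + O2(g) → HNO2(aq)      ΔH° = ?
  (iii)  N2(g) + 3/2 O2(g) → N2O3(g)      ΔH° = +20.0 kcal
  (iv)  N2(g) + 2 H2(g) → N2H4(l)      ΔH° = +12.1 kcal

ΔH° = -28.5 kcal

(i) as written (NO2(g) already on the product side): +7.9 kcal
(ii) × 3 (×3 to match 3 HNO2(aq) in the target): contributes 3·x
(iii) as written (N2O3(g) already on the product side): +20.0 kcal
(iv) reversed and × 3 (reverse to put N2H4(l) on the reactant side; scale by 3 for the 3 N2H4(l)): (-3)·(+12.1) = -36.3 kcal
-93.9 = (+7.9) + (+20.0) + (-36.3) + 3·x
x = (-93.9 − (-8.4)) / (3) = -28.5 kcal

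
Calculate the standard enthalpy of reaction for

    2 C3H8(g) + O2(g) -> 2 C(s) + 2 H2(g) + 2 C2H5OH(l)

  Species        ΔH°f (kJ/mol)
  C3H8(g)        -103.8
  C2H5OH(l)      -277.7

Products: 2·(+0.0) + 2·(+0.0) + 2·(-277.7) = -555.4
Reactants: 2·(-103.8) + 1·(+0.0) = -207.6
ΔH_rxn = (-555.4) − (-207.6) = -347.8 kJ/mol

ΔH_rxn = -347.8 kJ/mol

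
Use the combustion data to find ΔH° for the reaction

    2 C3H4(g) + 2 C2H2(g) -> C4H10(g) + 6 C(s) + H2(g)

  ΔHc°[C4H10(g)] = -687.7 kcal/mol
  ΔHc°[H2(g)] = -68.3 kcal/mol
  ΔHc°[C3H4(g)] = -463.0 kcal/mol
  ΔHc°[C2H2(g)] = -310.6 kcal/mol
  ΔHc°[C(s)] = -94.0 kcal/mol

ΔH° = -227.2 kcal/mol

With combustion enthalpies, reactants minus products:
= [2·(-463.0) + 2·(-310.6)] − [1·(-687.7) + 6·(-94.0) + 1·(-68.3)]
= -227.2 kcal/mol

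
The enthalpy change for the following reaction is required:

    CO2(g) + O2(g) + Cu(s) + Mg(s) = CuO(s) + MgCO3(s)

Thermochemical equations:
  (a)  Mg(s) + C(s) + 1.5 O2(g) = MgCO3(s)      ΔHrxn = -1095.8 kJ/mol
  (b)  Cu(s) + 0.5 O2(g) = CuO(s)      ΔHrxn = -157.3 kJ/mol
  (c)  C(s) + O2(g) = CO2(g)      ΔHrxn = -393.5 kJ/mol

(a) as written: -1095.8 kJ/mol
(b) as written: -157.3 kJ/mol
(c) reversed: +393.5 kJ/mol
ΔHrxn = (-1095.8) + (-157.3) + (+393.5) = -859.6 kJ/mol

ΔHrxn = -859.6 kJ/mol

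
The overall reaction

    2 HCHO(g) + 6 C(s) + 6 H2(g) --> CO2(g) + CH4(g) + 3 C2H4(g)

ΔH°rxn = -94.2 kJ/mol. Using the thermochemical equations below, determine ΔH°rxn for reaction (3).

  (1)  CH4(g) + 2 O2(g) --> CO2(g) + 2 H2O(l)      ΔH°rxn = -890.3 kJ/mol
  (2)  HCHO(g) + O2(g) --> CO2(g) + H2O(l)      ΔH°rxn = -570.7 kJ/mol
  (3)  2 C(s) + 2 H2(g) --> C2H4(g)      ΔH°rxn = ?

ΔH°rxn = 52.3 kJ/mol

(1) reversed (CH4(g) must end up as a product): +890.3 kJ/mol
(2) × 2 (×2 to match 2 HCHO(g) in the target): (2)·(-570.7) = -1141.4 kJ/mol
(3) × 3 (×3 to match 3 C2H4(g) in the target): contributes 3·x
-94.2 = (+890.3) + (-1141.4) + 3·x
x = (-94.2 − (-251.1)) / (3) = 52.3 kJ/mol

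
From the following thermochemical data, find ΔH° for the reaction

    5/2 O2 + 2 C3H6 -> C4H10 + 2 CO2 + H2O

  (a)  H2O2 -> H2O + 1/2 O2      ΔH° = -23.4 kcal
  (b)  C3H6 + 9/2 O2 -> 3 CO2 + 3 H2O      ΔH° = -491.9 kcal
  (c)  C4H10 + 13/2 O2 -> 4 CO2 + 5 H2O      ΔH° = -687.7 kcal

ΔH° = -296.1 kcal

(a): not needed.
(b) × 2: (2)·(-491.9) = -983.8 kcal
(c) reversed: +687.7 kcal
ΔH° = (-983.8) + (+687.7) = -296.1 kcal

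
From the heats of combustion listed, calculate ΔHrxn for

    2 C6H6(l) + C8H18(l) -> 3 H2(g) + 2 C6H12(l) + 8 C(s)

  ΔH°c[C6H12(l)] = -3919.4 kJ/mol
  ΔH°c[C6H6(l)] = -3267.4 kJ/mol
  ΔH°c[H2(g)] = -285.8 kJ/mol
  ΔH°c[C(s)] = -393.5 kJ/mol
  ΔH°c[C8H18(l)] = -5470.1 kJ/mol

Using ΔH = Σ nΔHc°(reactants) − Σ nΔHc°(products):
= [2·(-3267.4) + 1·(-5470.1)] − [3·(-285.8) + 2·(-3919.4) + 8·(-393.5)]
= -160.7 kJ/mol

ΔHrxn = -160.7 kJ/mol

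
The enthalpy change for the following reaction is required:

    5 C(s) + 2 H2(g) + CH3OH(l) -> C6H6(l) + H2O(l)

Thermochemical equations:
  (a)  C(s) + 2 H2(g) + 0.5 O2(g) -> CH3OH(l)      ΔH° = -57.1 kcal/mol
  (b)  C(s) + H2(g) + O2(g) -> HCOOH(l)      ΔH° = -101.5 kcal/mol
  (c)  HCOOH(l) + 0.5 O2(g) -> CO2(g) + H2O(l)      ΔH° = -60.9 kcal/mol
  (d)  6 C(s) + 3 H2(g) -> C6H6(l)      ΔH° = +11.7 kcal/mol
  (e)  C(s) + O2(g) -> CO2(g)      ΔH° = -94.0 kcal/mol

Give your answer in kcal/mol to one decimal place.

(a) reversed: +57.1 kcal/mol
(b) as written: -101.5 kcal/mol
(c) as written: -60.9 kcal/mol
(d) as written: +11.7 kcal/mol
(e) reversed: +94.0 kcal/mol
Combining the equations, ΔH° = (-1)·(-57.1) + (1)·(-101.5) + (1)·(-60.9) + (1)·(+11.7) + (-1)·(-94.0) = 0.4 kcal/mol

ΔH° = 0.4 kcal/mol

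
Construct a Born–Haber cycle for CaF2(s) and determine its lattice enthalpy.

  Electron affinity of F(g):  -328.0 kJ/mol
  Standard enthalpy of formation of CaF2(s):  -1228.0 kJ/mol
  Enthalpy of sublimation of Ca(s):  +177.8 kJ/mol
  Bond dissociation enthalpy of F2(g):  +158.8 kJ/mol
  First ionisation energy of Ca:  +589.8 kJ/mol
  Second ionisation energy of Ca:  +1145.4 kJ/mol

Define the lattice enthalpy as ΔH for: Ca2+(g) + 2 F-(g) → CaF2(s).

U = -2643.8 kJ/mol

ΔHf° = 1·ΔHsub + 1·(ΣIE) + 1·D(F2) + 2·EA + U
-1228.0 = 1·(+177.8) + 1·(+1735.2) + 1·(+158.8) + 2·(-328.0) + U
U = -1228.0 − (+1415.8) = -2643.8 kJ/mol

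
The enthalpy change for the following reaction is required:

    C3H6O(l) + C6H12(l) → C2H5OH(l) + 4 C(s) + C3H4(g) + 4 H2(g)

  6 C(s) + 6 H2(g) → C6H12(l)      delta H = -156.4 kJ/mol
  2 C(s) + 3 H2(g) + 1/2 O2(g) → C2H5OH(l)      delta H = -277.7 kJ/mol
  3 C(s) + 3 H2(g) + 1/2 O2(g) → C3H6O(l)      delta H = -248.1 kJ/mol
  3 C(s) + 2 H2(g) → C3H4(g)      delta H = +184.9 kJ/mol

delta H = 311.7 kJ/mol

equation 1 reversed: +156.4 kJ/mol
equation 2 as written: -277.7 kJ/mol
equation 3 reversed: +248.1 kJ/mol
equation 4 as written: +184.9 kJ/mol
By Hess's law, delta H = (+156.4) + (-277.7) + (+248.1) + (+184.9) = 311.7 kJ/mol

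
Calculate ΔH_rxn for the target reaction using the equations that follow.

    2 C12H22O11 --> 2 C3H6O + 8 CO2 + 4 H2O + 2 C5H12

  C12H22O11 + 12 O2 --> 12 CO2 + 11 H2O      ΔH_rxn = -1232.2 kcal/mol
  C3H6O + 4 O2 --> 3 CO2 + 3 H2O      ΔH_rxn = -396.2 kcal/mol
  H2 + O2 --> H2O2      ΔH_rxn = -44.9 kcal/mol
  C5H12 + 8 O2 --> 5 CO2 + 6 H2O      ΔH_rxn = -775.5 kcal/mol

equation 1 × 2 (×2 to match 2 C12H22O11 in the target): (2)·(-1232.2) = -2464.4 kcal/mol
equation 2 reversed and × 2 (C3H6O must end up as a product; scale by 2 for the 2 C3H6O): (-2)·(-396.2) = +792.4 kcal/mol
equation 3: not needed (H2 appears nowhere else).
equation 4 reversed and × 2 (C5H12 must end up as a product; scale by 2 for the 2 C5H12): (-2)·(-775.5) = +1551.0 kcal/mol
Since enthalpy is a state function, ΔH_rxn = (2)·(-1232.2) + (-2)·(-396.2) + (-2)·(-775.5) = -121.0 kcal/mol

ΔH_rxn = -121.0 kcal/mol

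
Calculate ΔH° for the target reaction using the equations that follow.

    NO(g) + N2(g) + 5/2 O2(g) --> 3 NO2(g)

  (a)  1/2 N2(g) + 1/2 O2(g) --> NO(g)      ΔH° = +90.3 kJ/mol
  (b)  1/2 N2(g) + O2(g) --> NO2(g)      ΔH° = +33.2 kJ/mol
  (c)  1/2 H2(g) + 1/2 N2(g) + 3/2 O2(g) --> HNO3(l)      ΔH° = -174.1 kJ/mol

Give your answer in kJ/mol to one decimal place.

(a) reversed: -90.3 kJ/mol
(b) × 3: (3)·(+33.2) = +99.6 kJ/mol
(c): not needed.
ΔH° = (-1)·(+90.3) + (3)·(+33.2) = 9.3 kJ/mol

ΔH° = 9.3 kJ/mol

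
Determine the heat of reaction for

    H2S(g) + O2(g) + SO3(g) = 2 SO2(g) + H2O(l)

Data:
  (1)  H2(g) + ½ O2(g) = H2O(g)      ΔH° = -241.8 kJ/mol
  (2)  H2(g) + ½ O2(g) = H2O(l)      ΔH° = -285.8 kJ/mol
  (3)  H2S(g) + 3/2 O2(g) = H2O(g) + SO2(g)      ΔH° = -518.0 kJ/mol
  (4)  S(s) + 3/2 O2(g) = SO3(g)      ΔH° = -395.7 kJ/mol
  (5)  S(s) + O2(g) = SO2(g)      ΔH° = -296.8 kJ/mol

ΔH° = -463.1 kJ/mol

(1) reversed: +241.8 kJ/mol
(2) as written (H2O(l) already on the product side): -285.8 kJ/mol
(3) as written (H2S(g) already on the reactant side): -518.0 kJ/mol
(4) reversed (reverse to put SO3(g) on the reactant side): +395.7 kJ/mol
(5) as written: -296.8 kJ/mol
By Hess's law, ΔH° = (-1)·(-241.8) + (1)·(-285.8) + (1)·(-518.0) + (-1)·(-395.7) + (1)·(-296.8) = -463.1 kJ/mol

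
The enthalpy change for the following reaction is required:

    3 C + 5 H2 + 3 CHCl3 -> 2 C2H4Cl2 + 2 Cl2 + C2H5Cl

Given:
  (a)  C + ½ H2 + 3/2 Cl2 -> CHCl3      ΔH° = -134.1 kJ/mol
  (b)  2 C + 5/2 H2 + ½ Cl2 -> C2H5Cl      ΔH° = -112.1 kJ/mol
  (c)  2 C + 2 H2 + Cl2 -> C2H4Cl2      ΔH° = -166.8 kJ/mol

(a) reversed and × 3 (CHCl3 must end up as a reactant; ×3 to match 3 CHCl3 in the target): (-3)·(-134.1) = +402.3 kJ/mol
(b) as written (C2H5Cl already on the product side): -112.1 kJ/mol
(c) × 2 (scale by 2 for the 2 C2H4Cl2): (2)·(-166.8) = -333.6 kJ/mol
Since enthalpy is a state function, ΔH° = (+402.3) + (-112.1) + (-333.6) = -43.4 kJ/mol

ΔH° = -43.4 kJ/mol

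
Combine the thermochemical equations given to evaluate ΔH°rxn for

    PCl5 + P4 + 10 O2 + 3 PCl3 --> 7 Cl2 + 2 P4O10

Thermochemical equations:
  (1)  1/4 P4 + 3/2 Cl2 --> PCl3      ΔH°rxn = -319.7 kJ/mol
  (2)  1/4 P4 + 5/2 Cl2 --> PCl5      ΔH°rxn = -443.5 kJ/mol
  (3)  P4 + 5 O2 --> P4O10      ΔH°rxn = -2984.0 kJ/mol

ΔH°rxn = -4565.4 kJ/mol

(1) reversed and × 3 (PCl3 must end up as a reactant; ×3 to match 3 PCl3 in the target): (-3)·(-319.7) = +959.1 kJ/mol
(2) reversed (PCl5 must end up as a reactant): +443.5 kJ/mol
(3) × 2 (scale by 2 for the 2 P4O10): (2)·(-2984.0) = -5968.0 kJ/mol
ΔH°rxn = (+959.1) + (+443.5) + (-5968.0) = -4565.4 kJ/mol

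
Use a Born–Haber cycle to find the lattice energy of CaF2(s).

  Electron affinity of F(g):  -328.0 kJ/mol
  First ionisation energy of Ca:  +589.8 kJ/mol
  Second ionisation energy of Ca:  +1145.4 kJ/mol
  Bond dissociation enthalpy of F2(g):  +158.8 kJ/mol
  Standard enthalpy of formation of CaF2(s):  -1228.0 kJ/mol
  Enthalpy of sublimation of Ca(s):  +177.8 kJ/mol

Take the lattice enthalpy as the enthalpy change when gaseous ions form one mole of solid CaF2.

U = -2643.8 kJ/mol

ΔHf° = 1·ΔHsub + 1·(ΣIE) + 1·D(F2) + 2·EA + U
-1228.0 = 1·(+177.8) + 1·(+1735.2) + 1·(+158.8) + 2·(-328.0) + U
U = -1228.0 − (+1415.8) = -2643.8 kJ/mol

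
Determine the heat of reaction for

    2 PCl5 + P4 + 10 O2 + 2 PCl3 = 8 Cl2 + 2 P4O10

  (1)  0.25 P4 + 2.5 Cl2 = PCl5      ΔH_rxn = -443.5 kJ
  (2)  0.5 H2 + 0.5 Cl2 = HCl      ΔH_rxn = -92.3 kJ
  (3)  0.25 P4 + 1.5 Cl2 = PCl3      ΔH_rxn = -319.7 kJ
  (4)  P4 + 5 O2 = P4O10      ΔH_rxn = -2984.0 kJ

(1) reversed and × 2 (PCl5 must end up as a reactant; ×2 to match 2 PCl5 in the target): (-2)·(-443.5) = +887.0 kJ
(2): not needed (H2 appears nowhere else).
(3) reversed and × 2 (PCl3 must end up as a reactant; ×2 to match 2 PCl3 in the target): (-2)·(-319.7) = +639.4 kJ
(4) × 2 (scale by 2 for the 2 P4O10): (2)·(-2984.0) = -5968.0 kJ
ΔH_rxn = (+887.0) + (+639.4) + (-5968.0) = -4441.6 kJ

ΔH_rxn = -4441.6 kJ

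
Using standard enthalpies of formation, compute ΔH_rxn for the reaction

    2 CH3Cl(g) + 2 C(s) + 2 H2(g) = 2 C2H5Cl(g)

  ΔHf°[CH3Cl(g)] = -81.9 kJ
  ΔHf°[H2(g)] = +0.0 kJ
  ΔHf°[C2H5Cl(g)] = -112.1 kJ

ΔH°rxn = Σ nΔHf°(products) − Σ nΔHf°(reactants).
Products: 2·(-112.1) = -224.2
Reactants: 2·(-81.9) + 2·(+0.0) + 2·(+0.0) = -163.8
ΔH_rxn = (-224.2) − (-163.8) = -60.4 kJ

ΔH_rxn = -60.4 kJ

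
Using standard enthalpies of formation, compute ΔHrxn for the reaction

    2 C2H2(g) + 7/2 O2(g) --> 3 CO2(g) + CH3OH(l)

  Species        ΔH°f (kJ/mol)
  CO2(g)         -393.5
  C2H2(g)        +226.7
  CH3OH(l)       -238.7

Products: 3·(-393.5) + 1·(-238.7) = -1419.2
Reactants: 2·(+226.7) + 7/2·(+0.0) = +453.4
ΔHrxn = (-1419.2) − (+453.4) = -1872.6 kJ/mol

ΔHrxn = -1872.6 kJ/mol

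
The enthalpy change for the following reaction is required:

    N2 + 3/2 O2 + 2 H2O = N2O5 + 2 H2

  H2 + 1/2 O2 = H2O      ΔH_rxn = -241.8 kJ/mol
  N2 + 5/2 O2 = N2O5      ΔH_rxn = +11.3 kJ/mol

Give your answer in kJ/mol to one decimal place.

ΔH_rxn = 494.9 kJ/mol

equation 1 reversed and × 2: (-2)·(-241.8) = +483.6 kJ/mol
equation 2 as written: +11.3 kJ/mol
ΔH_rxn = (-2)·(-241.8) + (1)·(+11.3) = 494.9 kJ/mol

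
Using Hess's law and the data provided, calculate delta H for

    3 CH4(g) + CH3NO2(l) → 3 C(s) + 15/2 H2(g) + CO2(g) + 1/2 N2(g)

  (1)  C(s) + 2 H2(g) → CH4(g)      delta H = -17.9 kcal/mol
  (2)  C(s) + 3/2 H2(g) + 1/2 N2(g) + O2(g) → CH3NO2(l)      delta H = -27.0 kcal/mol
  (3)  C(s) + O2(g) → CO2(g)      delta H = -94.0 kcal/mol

delta H = -13.3 kcal/mol

(1) reversed and × 3 (CH4(g) must end up as a reactant; scale by 3 for the 3 CH4(g)): (-3)·(-17.9) = +53.7 kcal/mol
(2) reversed (CH3NO2(l) must end up as a reactant): +27.0 kcal/mol
(3) as written (CO2(g) already on the product side): -94.0 kcal/mol
delta H = (+53.7) + (+27.0) + (-94.0) = -13.3 kcal/mol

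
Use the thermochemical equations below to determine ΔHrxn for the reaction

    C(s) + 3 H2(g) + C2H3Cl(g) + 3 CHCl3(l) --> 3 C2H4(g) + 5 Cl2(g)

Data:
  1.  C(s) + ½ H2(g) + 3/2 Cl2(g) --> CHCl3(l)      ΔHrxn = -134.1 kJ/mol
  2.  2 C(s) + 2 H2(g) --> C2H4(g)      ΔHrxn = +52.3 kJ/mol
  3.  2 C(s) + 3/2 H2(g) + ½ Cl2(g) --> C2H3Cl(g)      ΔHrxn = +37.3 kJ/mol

ΔHrxn = 521.9 kJ/mol

eq. 1 reversed and × 3 (reverse to put CHCl3(l) on the reactant side; scale by 3 for the 3 CHCl3(l)): (-3)·(-134.1) = +402.3 kJ/mol
eq. 2 × 3 (×3 to match 3 C2H4(g) in the target): (3)·(+52.3) = +156.9 kJ/mol
eq. 3 reversed (reverse to put C2H3Cl(g) on the reactant side): -37.3 kJ/mol
Since enthalpy is a state function, ΔHrxn = (+402.3) + (+156.9) + (-37.3) = 521.9 kJ/mol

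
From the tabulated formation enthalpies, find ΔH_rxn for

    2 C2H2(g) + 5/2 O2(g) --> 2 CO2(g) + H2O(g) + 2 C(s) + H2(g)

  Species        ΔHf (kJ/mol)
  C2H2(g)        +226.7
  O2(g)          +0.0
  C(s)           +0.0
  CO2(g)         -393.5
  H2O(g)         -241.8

ΔH_rxn = -1482.2 kJ/mol

Products: 2·(-393.5) + 1·(-241.8) + 2·(+0.0) + 1·(+0.0) = -1028.8
Reactants: 2·(+226.7) + 5/2·(+0.0) = +453.4
ΔH_rxn = (-1028.8) − (+453.4) = -1482.2 kJ/mol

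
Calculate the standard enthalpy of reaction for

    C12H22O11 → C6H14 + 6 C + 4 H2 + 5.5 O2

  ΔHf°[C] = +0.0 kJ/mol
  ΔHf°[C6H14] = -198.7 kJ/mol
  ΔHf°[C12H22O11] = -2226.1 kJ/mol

Products: 1·(-198.7) + 6·(+0.0) + 4·(+0.0) + 11/2·(+0.0) = -198.7
Reactants: 1·(-2226.1) = -2226.1
ΔH° = (-198.7) − (-2226.1) = 2027.4 kJ/mol

ΔH° = 2027.4 kJ/mol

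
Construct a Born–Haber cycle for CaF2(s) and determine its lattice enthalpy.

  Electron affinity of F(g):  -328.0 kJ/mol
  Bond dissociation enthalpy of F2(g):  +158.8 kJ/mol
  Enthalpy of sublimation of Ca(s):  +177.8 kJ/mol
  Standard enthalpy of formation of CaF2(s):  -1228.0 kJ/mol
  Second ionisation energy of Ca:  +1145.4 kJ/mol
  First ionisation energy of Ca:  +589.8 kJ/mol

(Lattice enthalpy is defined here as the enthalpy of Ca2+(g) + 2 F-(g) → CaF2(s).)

U = -2643.8 kJ/mol

ΔHf° = 1·ΔHsub + 1·(ΣIE) + 1·D(F2) + 2·EA + U
-1228.0 = 1·(+177.8) + 1·(+1735.2) + 1·(+158.8) + 2·(-328.0) + U
U = -1228.0 − (+1415.8) = -2643.8 kJ/mol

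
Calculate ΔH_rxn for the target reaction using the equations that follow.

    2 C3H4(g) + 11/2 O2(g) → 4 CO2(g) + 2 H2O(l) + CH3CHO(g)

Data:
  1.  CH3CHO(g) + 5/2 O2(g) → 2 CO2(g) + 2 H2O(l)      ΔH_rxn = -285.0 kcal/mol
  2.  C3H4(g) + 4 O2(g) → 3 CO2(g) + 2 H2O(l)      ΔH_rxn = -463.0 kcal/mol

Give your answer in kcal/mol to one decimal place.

ΔH_rxn = -641.0 kcal/mol

eq. 1 reversed: +285.0 kcal/mol
eq. 2 × 2: (2)·(-463.0) = -926.0 kcal/mol
Combining the equations, ΔH_rxn = (+285.0) + (-926.0) = -641.0 kcal/mol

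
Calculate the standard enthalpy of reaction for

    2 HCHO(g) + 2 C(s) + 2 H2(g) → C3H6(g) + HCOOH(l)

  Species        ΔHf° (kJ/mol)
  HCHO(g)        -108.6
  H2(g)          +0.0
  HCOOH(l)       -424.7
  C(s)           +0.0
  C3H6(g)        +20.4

ΔH°rxn = Σ nΔHf°(products) − Σ nΔHf°(reactants).
Products: 1·(+20.4) + 1·(-424.7) = -404.3
Reactants: 2·(-108.6) + 2·(+0.0) + 2·(+0.0) = -217.2
ΔH°rxn = (-404.3) − (-217.2) = -187.1 kJ/mol

ΔH°rxn = -187.1 kJ/mol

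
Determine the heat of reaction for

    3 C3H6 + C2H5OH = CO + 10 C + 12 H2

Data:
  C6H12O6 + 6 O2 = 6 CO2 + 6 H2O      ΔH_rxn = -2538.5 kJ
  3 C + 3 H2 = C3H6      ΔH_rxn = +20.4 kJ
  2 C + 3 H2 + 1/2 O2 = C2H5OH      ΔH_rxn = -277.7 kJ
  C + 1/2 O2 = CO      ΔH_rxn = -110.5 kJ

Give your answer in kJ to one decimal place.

ΔH_rxn = 106.0 kJ

equation 1: not needed.
equation 2 reversed and × 3: (-3)·(+20.4) = -61.2 kJ
equation 3 reversed: +277.7 kJ
equation 4 as written: -110.5 kJ
Summing the manipulated equations, ΔH_rxn = (-3)·(+20.4) + (-1)·(-277.7) + (1)·(-110.5) = 106.0 kJ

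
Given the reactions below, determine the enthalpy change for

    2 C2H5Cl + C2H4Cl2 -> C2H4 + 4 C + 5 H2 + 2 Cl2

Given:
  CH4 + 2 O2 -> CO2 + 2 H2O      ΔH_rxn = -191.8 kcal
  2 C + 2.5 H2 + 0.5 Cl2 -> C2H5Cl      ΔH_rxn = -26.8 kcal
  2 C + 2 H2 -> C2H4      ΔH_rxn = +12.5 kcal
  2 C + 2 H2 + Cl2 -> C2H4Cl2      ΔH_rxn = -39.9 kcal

equation 1: not needed (CH4 appears nowhere else).
equation 2 reversed and × 2 (C2H5Cl must end up as a reactant; scale by 2 for the 2 C2H5Cl): (-2)·(-26.8) = +53.6 kcal
equation 3 as written (C2H4 already on the product side): +12.5 kcal
equation 4 reversed (reverse to put C2H4Cl2 on the reactant side): +39.9 kcal
ΔH_rxn = (+53.6) + (+12.5) + (+39.9) = 106.0 kcal

ΔH_rxn = 106.0 kcal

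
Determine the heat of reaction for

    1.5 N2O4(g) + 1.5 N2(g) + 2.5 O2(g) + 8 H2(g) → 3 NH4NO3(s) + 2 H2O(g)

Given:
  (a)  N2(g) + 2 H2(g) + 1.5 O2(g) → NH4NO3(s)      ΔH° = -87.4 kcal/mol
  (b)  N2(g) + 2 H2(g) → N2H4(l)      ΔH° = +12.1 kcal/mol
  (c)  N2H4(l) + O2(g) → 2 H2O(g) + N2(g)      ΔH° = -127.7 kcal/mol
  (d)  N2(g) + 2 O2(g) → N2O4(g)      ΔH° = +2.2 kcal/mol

ΔH° = -381.1 kcal/mol

(a) × 3 (scale by 3 for the 3 NH4NO3(s)): (3)·(-87.4) = -262.2 kcal/mol
(b) as written: +12.1 kcal/mol
(c) as written (H2O(g) already on the product side): -127.7 kcal/mol
(d) reversed and × 3/2 (N2O4(g) must end up as a reactant; ×3/2 to match 3/2 N2O4(g) in the target): (-3/2)·(+2.2) = -3.3 kcal/mol
ΔH° = (-262.2) + (+12.1) + (-127.7) + (-3.3) = -381.1 kcal/mol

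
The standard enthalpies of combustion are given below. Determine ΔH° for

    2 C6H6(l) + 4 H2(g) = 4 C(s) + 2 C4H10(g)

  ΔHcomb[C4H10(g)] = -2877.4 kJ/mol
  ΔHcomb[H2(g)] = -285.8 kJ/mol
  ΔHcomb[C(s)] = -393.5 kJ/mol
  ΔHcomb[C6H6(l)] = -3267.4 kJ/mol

ΔH° = -349.2 kJ/mol

With combustion enthalpies, reactants minus products:
= [2·(-3267.4) + 4·(-285.8)] − [4·(-393.5) + 2·(-2877.4)]
= -349.2 kJ/mol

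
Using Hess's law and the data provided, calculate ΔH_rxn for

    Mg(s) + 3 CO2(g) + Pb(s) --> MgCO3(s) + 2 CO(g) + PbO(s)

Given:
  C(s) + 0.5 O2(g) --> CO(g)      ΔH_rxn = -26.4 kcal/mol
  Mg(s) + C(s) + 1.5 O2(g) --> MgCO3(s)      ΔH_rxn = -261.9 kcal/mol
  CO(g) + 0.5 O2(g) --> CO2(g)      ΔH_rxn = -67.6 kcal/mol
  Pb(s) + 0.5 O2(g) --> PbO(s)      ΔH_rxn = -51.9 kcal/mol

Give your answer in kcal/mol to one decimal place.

ΔH_rxn = -84.6 kcal/mol

equation 1 reversed: +26.4 kcal/mol
equation 2 as written (MgCO3(s) already on the product side): -261.9 kcal/mol
equation 3 reversed and × 3 (reverse to put CO2(g) on the reactant side; ×3 to match 3 CO2(g) in the target): (-3)·(-67.6) = +202.8 kcal/mol
equation 4 as written (PbO(s) already on the product side): -51.9 kcal/mol
Summing the manipulated equations, ΔH_rxn = (+26.4) + (-261.9) + (+202.8) + (-51.9) = -84.6 kcal/mol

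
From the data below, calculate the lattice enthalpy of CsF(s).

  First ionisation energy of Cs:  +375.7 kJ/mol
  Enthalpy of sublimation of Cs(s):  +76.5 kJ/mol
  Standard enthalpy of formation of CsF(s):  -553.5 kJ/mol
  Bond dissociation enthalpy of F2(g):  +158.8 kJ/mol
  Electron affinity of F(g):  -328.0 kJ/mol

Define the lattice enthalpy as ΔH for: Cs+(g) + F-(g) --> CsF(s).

ΔHf° = 1·ΔHsub + 1·(ΣIE) + 1/2·D(F2) + 1·EA + U
-553.5 = 1·(+76.5) + 1·(+375.7) + 1/2·(+158.8) + 1·(-328.0) + U
U = -553.5 − (+203.6) = -757.1 kJ/mol

U = -757.1 kJ/mol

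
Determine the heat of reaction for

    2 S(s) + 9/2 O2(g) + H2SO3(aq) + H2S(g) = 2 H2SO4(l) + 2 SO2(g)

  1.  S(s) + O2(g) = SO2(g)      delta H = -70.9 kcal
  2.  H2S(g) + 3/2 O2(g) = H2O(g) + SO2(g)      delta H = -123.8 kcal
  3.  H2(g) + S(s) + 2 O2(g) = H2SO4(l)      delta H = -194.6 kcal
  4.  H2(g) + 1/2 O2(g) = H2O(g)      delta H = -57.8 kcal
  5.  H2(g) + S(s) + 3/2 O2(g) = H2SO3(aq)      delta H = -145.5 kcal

delta H = -380.6 kcal

eq. 1 as written: -70.9 kcal
eq. 2 as written (H2S(g) already on the reactant side): -123.8 kcal
eq. 3 × 2 (×2 to match 2 H2SO4(l) in the target): (2)·(-194.6) = -389.2 kcal
eq. 4 reversed: +57.8 kcal
eq. 5 reversed (H2SO3(aq) must end up as a reactant): +145.5 kcal
Combining the equations, delta H = (-70.9) + (-123.8) + (-389.2) + (+57.8) + (+145.5) = -380.6 kcal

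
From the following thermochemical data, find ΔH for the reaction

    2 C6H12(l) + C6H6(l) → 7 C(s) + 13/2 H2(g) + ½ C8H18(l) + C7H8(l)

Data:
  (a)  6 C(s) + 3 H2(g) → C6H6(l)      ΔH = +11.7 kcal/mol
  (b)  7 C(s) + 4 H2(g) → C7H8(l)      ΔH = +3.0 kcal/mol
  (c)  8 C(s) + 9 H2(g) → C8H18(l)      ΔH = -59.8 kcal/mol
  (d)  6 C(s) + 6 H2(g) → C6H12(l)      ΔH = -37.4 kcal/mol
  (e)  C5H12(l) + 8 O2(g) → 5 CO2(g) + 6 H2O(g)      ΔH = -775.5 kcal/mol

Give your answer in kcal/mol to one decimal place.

ΔH = 36.2 kcal/mol

(a) reversed: -11.7 kcal/mol
(b) as written: +3.0 kcal/mol
(c) × 1/2: (1/2)·(-59.8) = -29.9 kcal/mol
(d) reversed and × 2: (-2)·(-37.4) = +74.8 kcal/mol
(e): not needed.
Combining the equations, ΔH = (-1)·(+11.7) + (1)·(+3.0) + (1/2)·(-59.8) + (-2)·(-37.4) = 36.2 kcal/mol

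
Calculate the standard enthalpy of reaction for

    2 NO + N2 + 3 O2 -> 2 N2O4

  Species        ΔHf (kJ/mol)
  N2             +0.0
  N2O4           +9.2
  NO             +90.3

Products: 2·(+9.2) = +18.4
Reactants: 2·(+90.3) + 1·(+0.0) + 3·(+0.0) = +180.6
ΔH° = (+18.4) − (+180.6) = -162.2 kJ/mol

ΔH° = -162.2 kJ/mol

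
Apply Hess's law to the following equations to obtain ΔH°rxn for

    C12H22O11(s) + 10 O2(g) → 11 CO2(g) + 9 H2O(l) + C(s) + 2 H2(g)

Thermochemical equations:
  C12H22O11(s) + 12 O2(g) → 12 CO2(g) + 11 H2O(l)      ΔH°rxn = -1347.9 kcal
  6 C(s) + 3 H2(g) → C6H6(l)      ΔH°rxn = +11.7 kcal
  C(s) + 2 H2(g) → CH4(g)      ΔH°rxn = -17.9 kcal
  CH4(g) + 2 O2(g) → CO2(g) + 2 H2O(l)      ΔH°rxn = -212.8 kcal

equation 1 as written: -1347.9 kcal
equation 2: not needed.
equation 3 reversed: +17.9 kcal
equation 4 reversed: +212.8 kcal
By Hess's law, ΔH°rxn = (-1347.9) + (+17.9) + (+212.8) = -1117.2 kcal

ΔH°rxn = -1117.2 kcal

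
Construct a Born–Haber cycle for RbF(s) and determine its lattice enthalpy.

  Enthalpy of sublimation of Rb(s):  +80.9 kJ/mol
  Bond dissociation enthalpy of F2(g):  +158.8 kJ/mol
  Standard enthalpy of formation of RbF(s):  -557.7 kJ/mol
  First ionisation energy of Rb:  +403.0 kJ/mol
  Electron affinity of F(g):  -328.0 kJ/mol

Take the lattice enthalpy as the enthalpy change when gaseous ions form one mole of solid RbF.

ΔHf° = 1·ΔHsub + 1·(ΣIE) + 1/2·D(F2) + 1·EA + U
-557.7 = 1·(+80.9) + 1·(+403.0) + 1/2·(+158.8) + 1·(-328.0) + U
U = -557.7 − (+235.3) = -793.0 kJ/mol

U = -793.0 kJ/mol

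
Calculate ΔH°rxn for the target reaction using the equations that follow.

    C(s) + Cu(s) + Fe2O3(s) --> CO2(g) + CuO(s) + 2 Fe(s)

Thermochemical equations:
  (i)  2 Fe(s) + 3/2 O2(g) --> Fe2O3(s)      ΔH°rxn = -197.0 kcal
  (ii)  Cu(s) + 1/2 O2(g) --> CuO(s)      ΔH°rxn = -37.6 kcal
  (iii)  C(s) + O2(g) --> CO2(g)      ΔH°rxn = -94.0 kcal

ΔH°rxn = 65.4 kcal

(i) reversed (Fe2O3(s) must end up as a reactant): +197.0 kcal
(ii) as written (CuO(s) already on the product side): -37.6 kcal
(iii) as written (CO2(g) already on the product side): -94.0 kcal
By Hess's law, ΔH°rxn = (+197.0) + (-37.6) + (-94.0) = 65.4 kcal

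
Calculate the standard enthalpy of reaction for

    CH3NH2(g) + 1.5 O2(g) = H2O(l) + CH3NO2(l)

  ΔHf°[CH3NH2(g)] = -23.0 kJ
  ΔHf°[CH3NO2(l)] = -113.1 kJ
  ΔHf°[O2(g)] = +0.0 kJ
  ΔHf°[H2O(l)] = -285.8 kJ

ΔH° = -375.9 kJ

Products: 1·(-285.8) + 1·(-113.1) = -398.9
Reactants: 1·(-23.0) + 3/2·(+0.0) = -23.0
ΔH° = (-398.9) − (-23.0) = -375.9 kJ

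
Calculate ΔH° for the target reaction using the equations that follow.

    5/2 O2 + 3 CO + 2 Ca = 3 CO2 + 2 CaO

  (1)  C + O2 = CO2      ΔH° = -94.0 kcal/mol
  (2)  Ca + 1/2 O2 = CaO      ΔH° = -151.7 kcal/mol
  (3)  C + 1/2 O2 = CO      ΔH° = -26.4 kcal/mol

(1) × 3 (scale by 3 for the 3 CO2): (3)·(-94.0) = -282.0 kcal/mol
(2) × 2 (scale by 2 for the 2 CaO): (2)·(-151.7) = -303.4 kcal/mol
(3) reversed and × 3 (CO must end up as a reactant; ×3 to match 3 CO in the target): (-3)·(-26.4) = +79.2 kcal/mol
ΔH° = (3)·(-94.0) + (2)·(-151.7) + (-3)·(-26.4) = -506.2 kcal/mol

ΔH° = -506.2 kcal/mol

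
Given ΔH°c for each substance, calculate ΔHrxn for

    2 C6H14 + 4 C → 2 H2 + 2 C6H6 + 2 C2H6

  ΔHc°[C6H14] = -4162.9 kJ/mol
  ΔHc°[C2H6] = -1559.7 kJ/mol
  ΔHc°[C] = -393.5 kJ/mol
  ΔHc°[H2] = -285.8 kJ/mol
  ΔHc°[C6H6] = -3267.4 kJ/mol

With combustion enthalpies, reactants minus products:
= [2·(-4162.9) + 4·(-393.5)] − [2·(-285.8) + 2·(-3267.4) + 2·(-1559.7)]
= 326.0 kJ/mol

ΔHrxn = 326.0 kJ/mol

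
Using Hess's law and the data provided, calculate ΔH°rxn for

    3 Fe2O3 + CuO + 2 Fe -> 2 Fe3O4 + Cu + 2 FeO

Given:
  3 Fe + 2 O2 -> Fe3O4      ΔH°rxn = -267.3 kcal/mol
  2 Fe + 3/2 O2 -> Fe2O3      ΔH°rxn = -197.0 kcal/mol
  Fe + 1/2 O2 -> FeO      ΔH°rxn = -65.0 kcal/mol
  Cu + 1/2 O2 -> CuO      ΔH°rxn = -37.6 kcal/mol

ΔH°rxn = -36.0 kcal/mol

equation 1 × 2 (×2 to match 2 Fe3O4 in the target): (2)·(-267.3) = -534.6 kcal/mol
equation 2 reversed and × 3 (Fe2O3 must end up as a reactant; ×3 to match 3 Fe2O3 in the target): (-3)·(-197.0) = +591.0 kcal/mol
equation 3 × 2 (scale by 2 for the 2 FeO): (2)·(-65.0) = -130.0 kcal/mol
equation 4 reversed (reverse to put CuO on the reactant side): +37.6 kcal/mol
Since enthalpy is a state function, ΔH°rxn = (-534.6) + (+591.0) + (-130.0) + (+37.6) = -36.0 kcal/mol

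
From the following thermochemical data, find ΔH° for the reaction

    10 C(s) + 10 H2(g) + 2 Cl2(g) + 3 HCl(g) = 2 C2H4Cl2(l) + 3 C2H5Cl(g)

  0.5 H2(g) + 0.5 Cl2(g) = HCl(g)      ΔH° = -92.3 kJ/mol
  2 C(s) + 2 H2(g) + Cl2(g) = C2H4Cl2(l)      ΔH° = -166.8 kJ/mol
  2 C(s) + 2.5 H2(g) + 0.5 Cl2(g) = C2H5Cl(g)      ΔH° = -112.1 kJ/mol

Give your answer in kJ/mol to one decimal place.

ΔH° = -393.0 kJ/mol

equation 1 reversed and × 3: (-3)·(-92.3) = +276.9 kJ/mol
equation 2 × 2: (2)·(-166.8) = -333.6 kJ/mol
equation 3 × 3: (3)·(-112.1) = -336.3 kJ/mol
ΔH° = (-3)·(-92.3) + (2)·(-166.8) + (3)·(-112.1) = -393.0 kJ/mol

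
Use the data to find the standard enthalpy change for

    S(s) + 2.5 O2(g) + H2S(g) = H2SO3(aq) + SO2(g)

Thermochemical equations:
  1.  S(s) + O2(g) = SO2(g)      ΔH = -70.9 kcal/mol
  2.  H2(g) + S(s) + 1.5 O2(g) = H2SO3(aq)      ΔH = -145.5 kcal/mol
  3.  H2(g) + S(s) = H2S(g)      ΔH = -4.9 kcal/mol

eq. 1 as written (SO2(g) already on the product side): -70.9 kcal/mol
eq. 2 as written (H2SO3(aq) already on the product side): -145.5 kcal/mol
eq. 3 reversed (reverse to put H2S(g) on the reactant side): +4.9 kcal/mol
ΔH = (1)·(-70.9) + (1)·(-145.5) + (-1)·(-4.9) = -211.5 kcal/mol

ΔH = -211.5 kcal/mol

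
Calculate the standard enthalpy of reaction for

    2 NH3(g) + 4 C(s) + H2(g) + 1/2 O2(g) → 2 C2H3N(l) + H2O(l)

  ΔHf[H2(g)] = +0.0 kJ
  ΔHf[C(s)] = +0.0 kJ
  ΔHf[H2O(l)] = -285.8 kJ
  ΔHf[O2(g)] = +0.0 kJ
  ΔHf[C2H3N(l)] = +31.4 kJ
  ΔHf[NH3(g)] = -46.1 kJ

ΔH_rxn = -130.8 kJ

Products: 2·(+31.4) + 1·(-285.8) = -223.0
Reactants: 2·(-46.1) + 4·(+0.0) + 1·(+0.0) + 1/2·(+0.0) = -92.2
ΔH_rxn = (-223.0) − (-92.2) = -130.8 kJ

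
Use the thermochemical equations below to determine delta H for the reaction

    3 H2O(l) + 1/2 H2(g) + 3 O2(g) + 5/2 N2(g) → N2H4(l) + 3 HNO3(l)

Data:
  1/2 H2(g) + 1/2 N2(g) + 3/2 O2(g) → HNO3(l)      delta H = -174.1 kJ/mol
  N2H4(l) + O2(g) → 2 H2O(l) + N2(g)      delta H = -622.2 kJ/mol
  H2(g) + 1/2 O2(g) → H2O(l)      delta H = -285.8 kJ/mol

equation 1 × 3 (scale by 3 for the 3 HNO3(l)): (3)·(-174.1) = -522.3 kJ/mol
equation 2 reversed (reverse to put N2H4(l) on the product side): +622.2 kJ/mol
equation 3 reversed: +285.8 kJ/mol
delta H = (3)·(-174.1) + (-1)·(-622.2) + (-1)·(-285.8) = 385.7 kJ/mol

delta H = 385.7 kJ/mol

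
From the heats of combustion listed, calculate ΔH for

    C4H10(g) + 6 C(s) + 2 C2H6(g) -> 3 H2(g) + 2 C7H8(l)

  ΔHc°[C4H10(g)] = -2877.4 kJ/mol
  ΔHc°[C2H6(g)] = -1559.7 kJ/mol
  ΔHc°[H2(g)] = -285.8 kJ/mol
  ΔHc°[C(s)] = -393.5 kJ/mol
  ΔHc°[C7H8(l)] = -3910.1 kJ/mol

With combustion enthalpies, reactants minus products:
= [1·(-2877.4) + 6·(-393.5) + 2·(-1559.7)] − [3·(-285.8) + 2·(-3910.1)]
= 319.8 kJ/mol

ΔH = 319.8 kJ/mol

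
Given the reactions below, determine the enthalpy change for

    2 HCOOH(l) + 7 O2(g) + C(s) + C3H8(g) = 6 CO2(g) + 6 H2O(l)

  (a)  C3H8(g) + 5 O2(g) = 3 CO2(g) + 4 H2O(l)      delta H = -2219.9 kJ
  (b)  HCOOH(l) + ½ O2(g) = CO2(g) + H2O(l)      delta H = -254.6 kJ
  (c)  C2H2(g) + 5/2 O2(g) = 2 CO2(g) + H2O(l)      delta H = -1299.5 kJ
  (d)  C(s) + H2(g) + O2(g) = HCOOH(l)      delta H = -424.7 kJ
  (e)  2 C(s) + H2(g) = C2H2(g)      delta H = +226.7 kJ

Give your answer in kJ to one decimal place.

(a) as written: -2219.9 kJ
(b) as written: -254.6 kJ
(c) as written: -1299.5 kJ
(d) reversed: +424.7 kJ
(e) as written: +226.7 kJ
Combining the equations, delta H = (1)·(-2219.9) + (1)·(-254.6) + (1)·(-1299.5) + (-1)·(-424.7) + (1)·(+226.7) = -3122.6 kJ

delta H = -3122.6 kJ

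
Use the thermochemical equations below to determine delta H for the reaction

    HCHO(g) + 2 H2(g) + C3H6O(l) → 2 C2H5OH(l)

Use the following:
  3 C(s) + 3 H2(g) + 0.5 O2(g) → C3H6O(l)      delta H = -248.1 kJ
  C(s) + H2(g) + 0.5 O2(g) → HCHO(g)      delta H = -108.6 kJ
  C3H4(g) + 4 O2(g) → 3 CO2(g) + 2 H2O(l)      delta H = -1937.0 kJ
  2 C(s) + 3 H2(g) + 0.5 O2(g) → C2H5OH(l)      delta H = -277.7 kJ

delta H = -198.7 kJ

equation 1 reversed: +248.1 kJ
equation 2 reversed: +108.6 kJ
equation 3: not needed.
equation 4 × 2: (2)·(-277.7) = -555.4 kJ
delta H = (-1)·(-248.1) + (-1)·(-108.6) + (2)·(-277.7) = -198.7 kJ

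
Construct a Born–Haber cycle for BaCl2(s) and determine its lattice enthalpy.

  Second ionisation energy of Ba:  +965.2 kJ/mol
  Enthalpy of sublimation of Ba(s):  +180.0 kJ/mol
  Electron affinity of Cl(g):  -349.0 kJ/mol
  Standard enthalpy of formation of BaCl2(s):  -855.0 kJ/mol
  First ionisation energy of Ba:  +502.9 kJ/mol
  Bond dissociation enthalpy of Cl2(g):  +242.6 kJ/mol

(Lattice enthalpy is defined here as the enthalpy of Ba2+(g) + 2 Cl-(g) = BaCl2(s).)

ΔHf° = 1·ΔHsub + 1·(ΣIE) + 1·D(Cl2) + 2·EA + U
-855.0 = 1·(+180.0) + 1·(+1468.1) + 1·(+242.6) + 2·(-349.0) + U
U = -855.0 − (+1192.7) = -2047.7 kJ/mol

U = -2047.7 kJ/mol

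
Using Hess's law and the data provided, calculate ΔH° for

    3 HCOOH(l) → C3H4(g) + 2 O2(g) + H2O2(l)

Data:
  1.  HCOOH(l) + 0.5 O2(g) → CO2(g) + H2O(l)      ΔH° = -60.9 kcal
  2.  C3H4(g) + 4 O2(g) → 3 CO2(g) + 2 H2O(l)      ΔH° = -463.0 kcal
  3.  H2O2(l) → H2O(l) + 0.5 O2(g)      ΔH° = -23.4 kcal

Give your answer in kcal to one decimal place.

ΔH° = 303.7 kcal

eq. 1 × 3 (scale by 3 for the 3 HCOOH(l)): (3)·(-60.9) = -182.7 kcal
eq. 2 reversed (reverse to put C3H4(g) on the product side): +463.0 kcal
eq. 3 reversed (H2O2(l) must end up as a product): +23.4 kcal
Since enthalpy is a state function, ΔH° = (3)·(-60.9) + (-1)·(-463.0) + (-1)·(-23.4) = 303.7 kcal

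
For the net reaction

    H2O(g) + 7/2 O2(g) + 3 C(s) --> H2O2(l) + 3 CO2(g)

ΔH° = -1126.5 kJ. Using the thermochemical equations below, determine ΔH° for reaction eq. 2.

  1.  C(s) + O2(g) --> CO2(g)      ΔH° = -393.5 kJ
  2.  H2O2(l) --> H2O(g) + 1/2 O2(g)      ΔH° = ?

ΔH° = -54.0 kJ

eq. 1 × 3 (scale by 3 for the 3 CO2(g)): (3)·(-393.5) = -1180.5 kJ
eq. 2 reversed (H2O2(l) must end up as a product): contributes −x
-1126.5 = (-1180.5) − x
x = (-1126.5 − (-1180.5)) / (-1) = -54.0 kJ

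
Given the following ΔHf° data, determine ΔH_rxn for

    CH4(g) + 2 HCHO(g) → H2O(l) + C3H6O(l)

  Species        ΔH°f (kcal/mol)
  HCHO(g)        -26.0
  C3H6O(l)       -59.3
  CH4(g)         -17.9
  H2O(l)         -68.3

ΔH°rxn = Σ nΔHf°(products) − Σ nΔHf°(reactants).
Products: 1·(-68.3) + 1·(-59.3) = -127.6
Reactants: 1·(-17.9) + 2·(-26.0) = -69.9
ΔH_rxn = (-127.6) − (-69.9) = -57.7 kcal/mol

ΔH_rxn = -57.7 kcal/mol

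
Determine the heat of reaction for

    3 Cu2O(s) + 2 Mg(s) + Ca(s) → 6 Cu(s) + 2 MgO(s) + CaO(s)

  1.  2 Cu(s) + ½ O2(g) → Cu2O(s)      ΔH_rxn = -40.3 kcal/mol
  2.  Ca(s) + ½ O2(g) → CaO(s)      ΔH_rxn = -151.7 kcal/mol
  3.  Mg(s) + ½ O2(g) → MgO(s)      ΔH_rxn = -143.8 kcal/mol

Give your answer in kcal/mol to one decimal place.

ΔH_rxn = -318.4 kcal/mol

eq. 1 reversed and × 3 (Cu2O(s) must end up as a reactant; scale by 3 for the 3 Cu2O(s)): (-3)·(-40.3) = +120.9 kcal/mol
eq. 2 as written (CaO(s) already on the product side): -151.7 kcal/mol
eq. 3 × 2 (scale by 2 for the 2 MgO(s)): (2)·(-143.8) = -287.6 kcal/mol
By Hess's law, ΔH_rxn = (+120.9) + (-151.7) + (-287.6) = -318.4 kcal/mol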